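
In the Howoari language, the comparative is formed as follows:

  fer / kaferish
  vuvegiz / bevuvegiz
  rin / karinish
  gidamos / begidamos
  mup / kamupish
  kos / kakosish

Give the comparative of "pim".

"pim" has 1 vowel. The stems with 1 vowel (mup → kamupish, fer → kaferish, rin → karinish) add ka- … -ish around the stem.
The other pattern: stems with 3 vowels add the prefix be-.
So pim → kapimish.

kapimish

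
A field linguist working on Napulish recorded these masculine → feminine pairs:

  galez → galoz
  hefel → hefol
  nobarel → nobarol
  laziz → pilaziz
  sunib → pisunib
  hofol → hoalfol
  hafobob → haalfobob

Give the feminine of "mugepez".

galez and laziz both end in -z yet inflect differently (galoz, pilaziz), so the final letter is not what conditions the rule; the last vowel is.
"mugepez" has last vowel 'e'. The stems whose last vowel is 'e' (galez → galoz, hefel → hefol, nobarel → nobarol) change the last vowel to 'o'.
The other patterns: stems whose last vowel is 'i' add the prefix pi-; stems whose last vowel is 'o' insert -al- after the first vowel.
So mugepez → mugepoz.

mugepoz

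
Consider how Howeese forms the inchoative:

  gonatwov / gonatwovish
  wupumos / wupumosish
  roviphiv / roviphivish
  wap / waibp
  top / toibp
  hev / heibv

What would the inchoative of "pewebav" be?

"pewebav" has 3 vowels. The stems with 3 vowels (gonatwov → gonatwovish, wupumos → wupumosish, roviphiv → roviphivish) add -ish.
The other pattern: stems with 1 vowel insert -ib- after the first vowel.
So pewebav → pewebavish.

pewebavish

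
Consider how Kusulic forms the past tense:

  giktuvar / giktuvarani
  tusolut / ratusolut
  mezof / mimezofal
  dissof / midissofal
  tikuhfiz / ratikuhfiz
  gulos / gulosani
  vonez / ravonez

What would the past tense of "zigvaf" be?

"zigvaf" ends in -f. The stems ending in -f (dissof → midissofal, mezof → mimezofal) add mi- … -al around the stem.
So zigvaf → mizigvafal.

mizigvafal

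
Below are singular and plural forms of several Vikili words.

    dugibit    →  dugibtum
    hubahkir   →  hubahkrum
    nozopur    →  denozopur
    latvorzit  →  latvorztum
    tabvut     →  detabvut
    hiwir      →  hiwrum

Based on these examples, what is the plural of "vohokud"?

hiwir and nozopur both end in -r yet inflect differently (hiwrum, denozopur), so the final letter is not what conditions the rule; the last vowel is.
"vohokud" has last vowel 'u'. The stems whose last vowel is 'u' (nozopur → denozopur, tabvut → detabvut) add the prefix de-.
The other pattern: stems whose last vowel is 'i' delete the last vowel and add -um.
So vohokud → devohokud.

devohokud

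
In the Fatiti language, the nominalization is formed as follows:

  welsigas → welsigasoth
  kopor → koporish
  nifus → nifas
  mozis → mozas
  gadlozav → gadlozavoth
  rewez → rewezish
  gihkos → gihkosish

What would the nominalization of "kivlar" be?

"kivlar" has last vowel 'a'. The stems whose last vowel is 'a' (gadlozav → gadlozavoth, welsigas → welsigasoth) add -oth.
So kivlar → kivlaroth.

kivlaroth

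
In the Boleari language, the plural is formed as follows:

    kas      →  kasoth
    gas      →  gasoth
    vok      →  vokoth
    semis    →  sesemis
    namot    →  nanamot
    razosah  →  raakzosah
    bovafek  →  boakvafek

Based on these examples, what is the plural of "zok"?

zokoth

"zok" has 1 vowel. The stems with 1 vowel (kas → kasoth, gas → gasoth, vok → vokoth) add -oth.
The other patterns: stems with 2 vowels repeat the first consonant+vowel as a prefix; stems with 3 vowels insert -ak- after the first vowel.
So zok → zokoth.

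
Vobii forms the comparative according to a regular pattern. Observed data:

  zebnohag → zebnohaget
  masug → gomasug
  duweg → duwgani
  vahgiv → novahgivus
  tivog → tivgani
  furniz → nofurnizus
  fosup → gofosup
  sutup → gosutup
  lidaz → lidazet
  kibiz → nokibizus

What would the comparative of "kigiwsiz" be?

nokigiwsizus

"kigiwsiz" has last vowel 'i'. The stems whose last vowel is 'i' (vahgiv → novahgivus, kibiz → nokibizus, furniz → nofurnizus) add no- … -us around the stem.
The other patterns: stems whose last vowel is 'u' add the prefix go-; stems whose last vowel is 'a' add -et; stems whose last vowel is 'e' or 'o' delete the last vowel and add -ani.
So kigiwsiz → nokigiwsizus.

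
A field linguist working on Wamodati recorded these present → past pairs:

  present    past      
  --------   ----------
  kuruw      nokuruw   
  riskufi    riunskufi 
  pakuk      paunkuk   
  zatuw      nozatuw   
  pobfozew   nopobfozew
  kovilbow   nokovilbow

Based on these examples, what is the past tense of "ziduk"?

zatuw and pakuk both have last vowel 'u' yet inflect differently (nozatuw, paunkuk), so the last vowel is not what conditions the rule; the final letter is.
"ziduk" ends in -k. The one such stem in the data (pakuk → paunkuk) inserts -un- after the first vowel (as does riskufi), so the same rule applies.
The other pattern: stems ending in -w add the prefix no-.
So ziduk → ziunduk.

ziunduk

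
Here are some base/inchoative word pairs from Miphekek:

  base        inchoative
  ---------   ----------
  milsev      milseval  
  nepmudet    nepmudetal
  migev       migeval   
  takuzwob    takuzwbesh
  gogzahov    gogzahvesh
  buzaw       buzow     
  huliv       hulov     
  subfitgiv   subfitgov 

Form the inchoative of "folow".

"folow" has last vowel 'o'. The stems whose last vowel is 'o' (takuzwob → takuzwbesh, gogzahov → gogzahvesh) delete the last vowel and add -esh.
The other patterns: stems whose last vowel is 'e' add -al; stems whose last vowel is 'a' or 'i' change the last vowel to 'o'.
So folow → folwesh.

folwesh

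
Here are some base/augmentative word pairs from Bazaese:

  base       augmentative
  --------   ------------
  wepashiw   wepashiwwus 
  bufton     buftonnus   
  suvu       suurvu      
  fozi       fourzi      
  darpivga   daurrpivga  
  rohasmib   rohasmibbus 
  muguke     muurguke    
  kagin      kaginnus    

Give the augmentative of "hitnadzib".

fozi and rohasmib both have last vowel 'i' yet inflect differently (fourzi, rohasmibbus), so the last vowel is not what conditions the rule; whether the stem ends in a vowel or a consonant is.
"hitnadzib" ends in a consonant. The stems ending in a consonant (rohasmib → rohasmibbus, wepashiw → wepashiwwus, bufton → buftonnus) double the final consonant and add -us.
So hitnadzib → hitnadzibbus.

hitnadzibbus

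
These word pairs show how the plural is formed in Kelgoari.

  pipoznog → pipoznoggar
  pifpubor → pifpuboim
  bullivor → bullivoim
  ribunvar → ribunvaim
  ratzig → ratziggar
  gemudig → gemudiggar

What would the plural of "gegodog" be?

"gegodog" ends in -g. The stems ending in -g (ratzig → ratziggar, gemudig → gemudiggar, pipoznog → pipoznoggar) double the final consonant and add -ar.
So gegodog → gegodoggar.

gegodoggar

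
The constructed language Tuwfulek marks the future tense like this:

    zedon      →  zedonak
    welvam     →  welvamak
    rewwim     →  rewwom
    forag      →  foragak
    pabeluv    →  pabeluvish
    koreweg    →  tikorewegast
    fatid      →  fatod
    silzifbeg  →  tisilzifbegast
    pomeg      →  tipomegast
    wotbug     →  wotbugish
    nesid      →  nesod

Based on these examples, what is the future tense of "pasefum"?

pasefumish

koreweg and wotbug both end in -g yet inflect differently (tikorewegast, wotbugish), so the final letter is not what conditions the rule; the last vowel is.
"pasefum" has last vowel 'u'. The stems whose last vowel is 'u' (pabeluv → pabeluvish, wotbug → wotbugish) add -ish.
The other patterns: stems whose last vowel is 'i' change the last vowel to 'o'; stems whose last vowel is 'e' add ti- … -ast around the stem; stems whose last vowel is 'a' or 'o' add -ak.
So pasefum → pasefumish.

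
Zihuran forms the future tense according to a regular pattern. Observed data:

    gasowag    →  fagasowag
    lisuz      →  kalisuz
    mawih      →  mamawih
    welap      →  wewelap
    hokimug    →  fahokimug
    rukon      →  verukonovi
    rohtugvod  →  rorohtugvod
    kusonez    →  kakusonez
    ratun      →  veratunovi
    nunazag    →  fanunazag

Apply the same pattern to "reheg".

fareheg

lisuz and hokimug both have last vowel 'u' yet inflect differently (kalisuz, fahokimug), so the last vowel is not what conditions the rule; the final letter is.
"reheg" ends in -g. The stems ending in -g (hokimug → fahokimug, gasowag → fagasowag, nunazag → fanunazag) add the prefix fa-.
The other patterns: stems ending in -z add the prefix ka-; stems ending in -n add ve- … -ovi around the stem; stems ending in -d, -h or -p repeat the first consonant+vowel as a prefix.
So reheg → fareheg.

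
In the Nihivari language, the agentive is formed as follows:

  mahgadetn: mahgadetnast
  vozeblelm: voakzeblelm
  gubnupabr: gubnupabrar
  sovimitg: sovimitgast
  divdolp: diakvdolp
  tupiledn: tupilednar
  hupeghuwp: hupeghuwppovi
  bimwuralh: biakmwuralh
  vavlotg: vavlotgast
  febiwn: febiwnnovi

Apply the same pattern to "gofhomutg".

gofhomutgast

mahgadetn and febiwn both end in -n yet inflect differently (mahgadetnast, febiwnnovi), so the final letter is not what conditions the rule; the second-to-last letter is.
"gofhomutg" has second-to-last letter 't'. The stems whose second-to-last letter is 't' (sovimitg → sovimitgast, vavlotg → vavlotgast, mahgadetn → mahgadetnast) add -ast.
The other patterns: stems whose second-to-last letter is 'l' insert -ak- after the first vowel; stems whose second-to-last letter is 'w' double the final consonant and add -ovi; stems whose second-to-last letter is 'b' or 'd' add -ar.
So gofhomutg → gofhomutgast.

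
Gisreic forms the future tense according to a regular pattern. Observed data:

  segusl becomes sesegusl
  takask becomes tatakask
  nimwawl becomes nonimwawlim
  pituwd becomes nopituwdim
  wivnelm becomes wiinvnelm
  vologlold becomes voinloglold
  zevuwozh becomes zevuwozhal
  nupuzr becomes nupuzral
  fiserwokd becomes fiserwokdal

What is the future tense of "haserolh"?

hainserolh

segusl and nimwawl both end in -l yet inflect differently (sesegusl, nonimwawlim), so the final letter is not what conditions the rule; the second-to-last letter is.
"haserolh" has second-to-last letter 'l'. The stems whose second-to-last letter is 'l' (wivnelm → wiinvnelm, vologlold → voinloglold) insert -in- after the first vowel.
So haserolh → hainserolh.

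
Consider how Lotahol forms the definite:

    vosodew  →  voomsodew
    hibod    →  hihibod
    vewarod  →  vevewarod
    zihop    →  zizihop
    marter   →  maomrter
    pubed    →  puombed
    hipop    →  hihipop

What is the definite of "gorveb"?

"gorveb" has last vowel 'e'. The stems whose last vowel is 'e' (pubed → puombed, vosodew → voomsodew, marter → maomrter) insert -om- after the first vowel.
So gorveb → goomrveb.

goomrveb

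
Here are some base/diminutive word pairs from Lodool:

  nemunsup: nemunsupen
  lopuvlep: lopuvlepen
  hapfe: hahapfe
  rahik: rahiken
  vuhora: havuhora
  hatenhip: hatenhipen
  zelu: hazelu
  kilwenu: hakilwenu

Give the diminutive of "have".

hahave

nemunsup and zelu both have last vowel 'u' yet inflect differently (nemunsupen, hazelu), so the last vowel is not what conditions the rule; whether the stem ends in a vowel or a consonant is.
"have" ends in a vowel. The stems ending in a vowel (zelu → hazelu, vuhora → havuhora, kilwenu → hakilwenu) add the prefix ha-.
The other pattern: stems ending in a consonant add -en.
So have → hahave.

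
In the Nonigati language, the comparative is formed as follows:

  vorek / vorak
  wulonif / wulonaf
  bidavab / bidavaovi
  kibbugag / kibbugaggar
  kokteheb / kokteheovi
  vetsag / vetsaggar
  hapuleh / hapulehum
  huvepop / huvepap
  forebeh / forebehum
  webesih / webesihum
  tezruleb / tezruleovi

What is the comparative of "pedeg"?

pedeggar

hapuleh and tezruleb both have last vowel 'e' yet inflect differently (hapulehum, tezruleovi), so the last vowel is not what conditions the rule; the final letter is.
"pedeg" ends in -g. The stems ending in -g (kibbugag → kibbugaggar, vetsag → vetsaggar) double the final consonant and add -ar.
So pedeg → pedeggar.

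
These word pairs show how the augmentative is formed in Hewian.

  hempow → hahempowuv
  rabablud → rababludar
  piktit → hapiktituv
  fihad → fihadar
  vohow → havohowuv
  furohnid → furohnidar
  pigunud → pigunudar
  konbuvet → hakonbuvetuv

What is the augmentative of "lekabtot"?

furohnid and piktit both have last vowel 'i' yet inflect differently (furohnidar, hapiktituv), so the last vowel is not what conditions the rule; the final letter is.
"lekabtot" ends in -t. The stems ending in -t (piktit → hapiktituv, konbuvet → hakonbuvetuv) add ha- … -uv around the stem.
So lekabtot → halekabtotuv.

halekabtotuv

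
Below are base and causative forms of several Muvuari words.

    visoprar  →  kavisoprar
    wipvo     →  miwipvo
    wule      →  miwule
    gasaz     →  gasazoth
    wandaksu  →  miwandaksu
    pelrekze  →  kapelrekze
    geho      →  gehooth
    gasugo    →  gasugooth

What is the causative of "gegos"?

geho and wipvo both end in -o yet inflect differently (gehooth, miwipvo), so the final letter is not what conditions the rule; the first letter is.
"gegos" begins with g-. The stems beginning with g- (gasaz → gasazoth, geho → gehooth, gasugo → gasugooth) add -oth.
So gegos → gegosoth.

gegosoth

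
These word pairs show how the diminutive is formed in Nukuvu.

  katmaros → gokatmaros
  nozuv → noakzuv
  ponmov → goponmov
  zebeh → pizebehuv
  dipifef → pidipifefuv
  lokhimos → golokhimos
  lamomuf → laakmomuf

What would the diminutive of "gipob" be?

gogipob

ponmov and nozuv both end in -v yet inflect differently (goponmov, noakzuv), so the final letter is not what conditions the rule; the last vowel is.
"gipob" has last vowel 'o'. The stems whose last vowel is 'o' (ponmov → goponmov, lokhimos → golokhimos, katmaros → gokatmaros) add the prefix go-.
The other patterns: stems whose last vowel is 'u' insert -ak- after the first vowel; stems whose last vowel is 'e' add pi- … -uv around the stem.
So gipob → gogipob.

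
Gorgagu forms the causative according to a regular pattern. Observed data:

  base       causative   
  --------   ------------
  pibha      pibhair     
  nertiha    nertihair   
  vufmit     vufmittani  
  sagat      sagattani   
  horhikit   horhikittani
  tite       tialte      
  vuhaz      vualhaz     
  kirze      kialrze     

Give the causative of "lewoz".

pibha and sagat both have last vowel 'a' yet inflect differently (pibhair, sagattani), so the last vowel is not what conditions the rule; the final letter is.
"lewoz" ends in -z. The one such stem in the data (vuhaz → vualhaz) inserts -al- after the first vowel (as do tite, kirze), so the same rule applies.
The other patterns: stems ending in -a add -ir; stems ending in -t double the final consonant and add -ani.
So lewoz → lealwoz.

lealwoz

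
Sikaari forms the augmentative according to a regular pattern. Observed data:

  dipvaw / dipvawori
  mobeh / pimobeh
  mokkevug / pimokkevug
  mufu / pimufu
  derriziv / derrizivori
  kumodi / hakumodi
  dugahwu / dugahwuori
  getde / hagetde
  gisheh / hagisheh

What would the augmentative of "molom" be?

pimolom

dugahwu and mufu both end in -u yet inflect differently (dugahwuori, pimufu), so the final letter is not what conditions the rule; the first letter is.
"molom" begins with m-. The stems beginning with m- (mokkevug → pimokkevug, mobeh → pimobeh, mufu → pimufu) add the prefix pi-.
So molom → pimolom.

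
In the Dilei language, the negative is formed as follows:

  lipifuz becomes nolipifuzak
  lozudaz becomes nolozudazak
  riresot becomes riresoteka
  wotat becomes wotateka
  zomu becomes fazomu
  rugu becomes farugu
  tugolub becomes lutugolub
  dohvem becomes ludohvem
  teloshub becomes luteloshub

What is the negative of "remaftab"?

lozudaz and wotat both have last vowel 'a' yet inflect differently (nolozudazak, wotateka), so the last vowel is not what conditions the rule; the final letter is.
"remaftab" ends in -b. The stems ending in -b (tugolub → lutugolub, teloshub → luteloshub) add the prefix lu-.
The other patterns: stems ending in -z add no- … -ak around the stem; stems ending in -t add -eka; stems ending in -u add the prefix fa-.
So remaftab → luremaftab.

luremaftab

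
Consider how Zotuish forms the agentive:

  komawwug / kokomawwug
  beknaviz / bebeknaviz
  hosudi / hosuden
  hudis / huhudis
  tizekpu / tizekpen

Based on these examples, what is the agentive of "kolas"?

"kolas" ends in a consonant. The stems ending in a consonant (hudis → huhudis, komawwug → kokomawwug, beknaviz → bebeknaviz) repeat the first consonant+vowel as a prefix.
So kolas → kokolas.

kokolas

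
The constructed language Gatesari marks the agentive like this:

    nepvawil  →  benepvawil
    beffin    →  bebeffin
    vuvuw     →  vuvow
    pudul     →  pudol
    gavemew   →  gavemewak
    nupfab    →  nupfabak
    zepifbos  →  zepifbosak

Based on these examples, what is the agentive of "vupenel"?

"vupenel" has last vowel 'e'. The one such stem in the data (gavemew → gavemewak) adds -ak, so the same rule applies.
So vupenel → vupenelak.

vupenelak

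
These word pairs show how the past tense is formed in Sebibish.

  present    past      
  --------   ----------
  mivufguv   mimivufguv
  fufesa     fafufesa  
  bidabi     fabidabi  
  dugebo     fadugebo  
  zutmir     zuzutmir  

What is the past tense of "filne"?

"filne" ends in a vowel. The stems ending in a vowel (dugebo → fadugebo, bidabi → fabidabi, fufesa → fafufesa) add the prefix fa-.
The other pattern: stems ending in a consonant repeat the first consonant+vowel as a prefix.
So filne → fafilne.

fafilne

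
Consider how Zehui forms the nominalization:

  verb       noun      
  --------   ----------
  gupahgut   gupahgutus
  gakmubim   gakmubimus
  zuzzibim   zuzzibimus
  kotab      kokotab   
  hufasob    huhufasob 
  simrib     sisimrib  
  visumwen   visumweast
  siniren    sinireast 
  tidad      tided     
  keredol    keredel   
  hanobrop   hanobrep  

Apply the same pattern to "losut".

gakmubim and simrib both have last vowel 'i' yet inflect differently (gakmubimus, sisimrib), so the last vowel is not what conditions the rule; the final letter is.
"losut" ends in -t. The one such stem in the data (gupahgut → gupahgutus) adds -us, so the same rule applies.
The other patterns: stems ending in -b repeat the first consonant+vowel as a prefix; stems ending in -n drop the final letter and add -ast; stems ending in -d, -l or -p change the last vowel to 'e'.
So losut → losutus.

losutus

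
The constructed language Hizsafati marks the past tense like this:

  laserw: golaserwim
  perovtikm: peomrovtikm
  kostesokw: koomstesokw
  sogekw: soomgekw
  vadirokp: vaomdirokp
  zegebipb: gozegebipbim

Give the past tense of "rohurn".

kostesokw and laserw both end in -w yet inflect differently (koomstesokw, golaserwim), so the final letter is not what conditions the rule; the second-to-last letter is.
"rohurn" has second-to-last letter 'r'. The one such stem in the data (laserw → golaserwim) adds go- … -im around the stem, so the same rule applies.
So rohurn → gorohurnim.

gorohurnim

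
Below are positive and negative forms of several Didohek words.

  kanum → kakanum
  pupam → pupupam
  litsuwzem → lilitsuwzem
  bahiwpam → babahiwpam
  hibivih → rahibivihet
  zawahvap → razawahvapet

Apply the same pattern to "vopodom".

pupam and zawahvap both have last vowel 'a' yet inflect differently (pupupam, razawahvapet), so the last vowel is not what conditions the rule; the final letter is.
"vopodom" ends in -m. The stems ending in -m (kanum → kakanum, pupam → pupupam, litsuwzem → lilitsuwzem) repeat the first consonant+vowel as a prefix.
The other pattern: stems ending in -h or -p add ra- … -et around the stem.
So vopodom → vovopodom.

vovopodom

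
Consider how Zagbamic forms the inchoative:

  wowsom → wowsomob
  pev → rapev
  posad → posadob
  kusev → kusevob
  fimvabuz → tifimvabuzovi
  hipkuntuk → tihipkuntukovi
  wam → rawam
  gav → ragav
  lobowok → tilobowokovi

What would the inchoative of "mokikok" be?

pev and kusev both end in -v yet inflect differently (rapev, kusevob), so the final letter is not what conditions the rule; the number of vowels is.
"mokikok" has 3 vowels. The stems with 3 vowels (fimvabuz → tifimvabuzovi, hipkuntuk → tihipkuntukovi, lobowok → tilobowokovi) add ti- … -ovi around the stem.
The other patterns: stems with 1 vowel add the prefix ra-; stems with 2 vowels add -ob.
So mokikok → timokikokovi.

timokikokovi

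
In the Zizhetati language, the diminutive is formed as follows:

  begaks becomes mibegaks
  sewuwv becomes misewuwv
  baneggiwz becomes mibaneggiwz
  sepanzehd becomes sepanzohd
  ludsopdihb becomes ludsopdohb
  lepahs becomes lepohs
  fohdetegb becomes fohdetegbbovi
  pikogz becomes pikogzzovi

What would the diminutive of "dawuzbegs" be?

dawuzbegssovi

"dawuzbegs" has second-to-last letter 'g'. The stems whose second-to-last letter is 'g' (fohdetegb → fohdetegbbovi, pikogz → pikogzzovi) double the final consonant and add -ovi.
So dawuzbegs → dawuzbegssovi.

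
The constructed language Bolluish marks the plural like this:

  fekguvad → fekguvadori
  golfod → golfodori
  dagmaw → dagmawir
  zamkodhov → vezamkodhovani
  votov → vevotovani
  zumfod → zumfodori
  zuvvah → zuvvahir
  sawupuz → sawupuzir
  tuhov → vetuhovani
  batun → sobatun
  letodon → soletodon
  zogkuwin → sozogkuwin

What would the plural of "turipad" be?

turipadori

zamkodhov and letodon both have last vowel 'o' yet inflect differently (vezamkodhovani, soletodon), so the last vowel is not what conditions the rule; the final letter is.
"turipad" ends in -d. The stems ending in -d (fekguvad → fekguvadori, golfod → golfodori, zumfod → zumfodori) add -ori.
The other patterns: stems ending in -v add ve- … -ani around the stem; stems ending in -n add the prefix so-; stems ending in -h, -w or -z add -ir.
So turipad → turipadori.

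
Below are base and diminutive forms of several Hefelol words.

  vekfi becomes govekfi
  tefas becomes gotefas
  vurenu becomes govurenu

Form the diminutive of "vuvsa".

Every pair shown (vekfi → govekfi, tefas → gotefas, vurenu → govurenu) follows the same rule: add the prefix go-.
So vuvsa → govuvsa.

govuvsa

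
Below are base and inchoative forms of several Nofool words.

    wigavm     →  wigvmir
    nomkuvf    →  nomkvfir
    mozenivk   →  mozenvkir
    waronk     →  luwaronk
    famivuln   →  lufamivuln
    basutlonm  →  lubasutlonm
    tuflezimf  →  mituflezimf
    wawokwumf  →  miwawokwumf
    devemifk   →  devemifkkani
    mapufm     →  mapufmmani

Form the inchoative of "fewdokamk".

"fewdokamk" has second-to-last letter 'm'. The stems whose second-to-last letter is 'm' (tuflezimf → mituflezimf, wawokwumf → miwawokwumf) add the prefix mi-.
So fewdokamk → mifewdokamk.

mifewdokamk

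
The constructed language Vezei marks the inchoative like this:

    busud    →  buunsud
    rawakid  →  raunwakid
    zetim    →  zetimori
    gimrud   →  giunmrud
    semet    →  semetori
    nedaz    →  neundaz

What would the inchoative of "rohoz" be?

rounhoz

zetim and rawakid both have last vowel 'i' yet inflect differently (zetimori, raunwakid), so the last vowel is not what conditions the rule; the final letter is.
"rohoz" ends in -z. The one such stem in the data (nedaz → neundaz) inserts -un- after the first vowel (as do rawakid, busud), so the same rule applies.
The other pattern: stems ending in -m or -t add -ori.
So rohoz → rounhoz.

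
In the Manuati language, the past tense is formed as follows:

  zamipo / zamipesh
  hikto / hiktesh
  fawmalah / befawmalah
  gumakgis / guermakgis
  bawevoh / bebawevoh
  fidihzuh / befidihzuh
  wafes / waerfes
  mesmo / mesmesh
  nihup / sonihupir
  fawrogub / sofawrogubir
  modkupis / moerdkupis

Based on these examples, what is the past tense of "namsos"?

mesmo and bawevoh both have last vowel 'o' yet inflect differently (mesmesh, bebawevoh), so the last vowel is not what conditions the rule; the final letter is.
"namsos" ends in -s. The stems ending in -s (wafes → waerfes, gumakgis → guermakgis, modkupis → moerdkupis) insert -er- after the first vowel.
The other patterns: stems ending in -o drop the final letter and add -esh; stems ending in -h add the prefix be-; stems ending in -b or -p add so- … -ir around the stem.
So namsos → naermsos.

naermsos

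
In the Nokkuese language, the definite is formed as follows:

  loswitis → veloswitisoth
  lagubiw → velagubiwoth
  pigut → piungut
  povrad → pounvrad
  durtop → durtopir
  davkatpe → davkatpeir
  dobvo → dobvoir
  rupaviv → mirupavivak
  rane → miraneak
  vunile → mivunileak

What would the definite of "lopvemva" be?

velopvemvaoth

davkatpe and rane both end in -e yet inflect differently (davkatpeir, miraneak), so the final letter is not what conditions the rule; the first letter is.
"lopvemva" begins with l-. The stems beginning with l- (loswitis → veloswitisoth, lagubiw → velagubiwoth) add ve- … -oth around the stem.
The other patterns: stems beginning with p- insert -un- after the first vowel; stems beginning with d- add -ir; stems beginning with r- or v- add mi- … -ak around the stem.
So lopvemva → velopvemvaoth.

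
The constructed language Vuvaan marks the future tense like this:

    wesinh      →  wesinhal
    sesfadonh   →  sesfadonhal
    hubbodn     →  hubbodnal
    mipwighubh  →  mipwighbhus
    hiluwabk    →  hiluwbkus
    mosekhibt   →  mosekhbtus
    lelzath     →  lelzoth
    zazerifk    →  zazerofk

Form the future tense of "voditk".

vodotk

"voditk" has second-to-last letter 't'. The one such stem in the data (lelzath → lelzoth) changes the last vowel to 'o' (as does zazerifk), so the same rule applies.
So voditk → vodotk.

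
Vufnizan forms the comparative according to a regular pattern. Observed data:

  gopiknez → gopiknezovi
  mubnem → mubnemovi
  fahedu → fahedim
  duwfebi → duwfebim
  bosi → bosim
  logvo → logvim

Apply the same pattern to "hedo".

hedim

duwfebi and gopiknez both have 3 vowels yet inflect differently (duwfebim, gopiknezovi), so the number of vowels is not what conditions the rule; whether the stem ends in a vowel or a consonant is.
"hedo" ends in a vowel. The stems ending in a vowel (logvo → logvim, bosi → bosim, duwfebi → duwfebim) drop the final letter and add -im.
The other pattern: stems ending in a consonant add -ovi.
So hedo → hedim.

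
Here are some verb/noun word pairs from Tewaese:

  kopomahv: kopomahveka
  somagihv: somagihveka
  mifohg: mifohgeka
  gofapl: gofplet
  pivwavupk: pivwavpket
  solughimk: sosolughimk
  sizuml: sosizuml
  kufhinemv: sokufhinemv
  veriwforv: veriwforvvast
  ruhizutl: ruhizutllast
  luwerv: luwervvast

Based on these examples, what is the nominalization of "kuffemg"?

sokuffemg

"kuffemg" has second-to-last letter 'm'. The stems whose second-to-last letter is 'm' (solughimk → sosolughimk, sizuml → sosizuml, kufhinemv → sokufhinemv) add the prefix so-.
So kuffemg → sokuffemg.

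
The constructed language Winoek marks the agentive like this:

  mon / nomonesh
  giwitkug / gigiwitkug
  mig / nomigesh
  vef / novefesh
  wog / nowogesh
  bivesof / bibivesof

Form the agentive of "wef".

giwitkug and wog both end in -g yet inflect differently (gigiwitkug, nowogesh), so the final letter is not what conditions the rule; the number of vowels is.
"wef" has 1 vowel. The stems with 1 vowel (mon → nomonesh, wog → nowogesh, vef → novefesh) add no- … -esh around the stem.
The other pattern: stems with 3 vowels repeat the first consonant+vowel as a prefix.
So wef → nowefesh.

nowefesh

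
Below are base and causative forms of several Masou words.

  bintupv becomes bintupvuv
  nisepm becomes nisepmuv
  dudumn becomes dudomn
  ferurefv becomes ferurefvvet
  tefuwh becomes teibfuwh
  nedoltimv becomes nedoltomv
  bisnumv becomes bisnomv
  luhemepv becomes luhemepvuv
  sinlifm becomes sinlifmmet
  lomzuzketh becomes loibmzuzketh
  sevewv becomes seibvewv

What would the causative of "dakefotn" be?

daibkefotn

bisnumv and luhemepv both end in -v yet inflect differently (bisnomv, luhemepvuv), so the final letter is not what conditions the rule; the second-to-last letter is.
"dakefotn" has second-to-last letter 't'. The one such stem in the data (lomzuzketh → loibmzuzketh) inserts -ib- after the first vowel (as do tefuwh, sevewv), so the same rule applies.
The other patterns: stems whose second-to-last letter is 'm' change the last vowel to 'o'; stems whose second-to-last letter is 'p' add -uv; stems whose second-to-last letter is 'f' double the final consonant and add -et.
So dakefotn → daibkefotn.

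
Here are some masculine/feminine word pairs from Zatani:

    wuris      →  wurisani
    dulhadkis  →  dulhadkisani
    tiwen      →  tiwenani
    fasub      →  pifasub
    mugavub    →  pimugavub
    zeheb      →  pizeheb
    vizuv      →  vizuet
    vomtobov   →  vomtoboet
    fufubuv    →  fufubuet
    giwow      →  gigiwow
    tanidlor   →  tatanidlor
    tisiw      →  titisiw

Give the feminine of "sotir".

tiwen and zeheb both have last vowel 'e' yet inflect differently (tiwenani, pizeheb), so the last vowel is not what conditions the rule; the final letter is.
"sotir" ends in -r. The one such stem in the data (tanidlor → tatanidlor) repeats the first consonant+vowel as a prefix (as do giwow, tisiw), so the same rule applies.
So sotir → sosotir.

sosotir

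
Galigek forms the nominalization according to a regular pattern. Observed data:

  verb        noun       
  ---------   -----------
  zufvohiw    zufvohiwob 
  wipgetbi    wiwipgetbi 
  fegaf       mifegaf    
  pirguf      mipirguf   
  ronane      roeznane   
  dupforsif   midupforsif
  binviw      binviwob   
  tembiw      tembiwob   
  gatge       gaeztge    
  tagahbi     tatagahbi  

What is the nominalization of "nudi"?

nunudi

binviw and dupforsif both have last vowel 'i' yet inflect differently (binviwob, midupforsif), so the last vowel is not what conditions the rule; the final letter is.
"nudi" ends in -i. The stems ending in -i (tagahbi → tatagahbi, wipgetbi → wiwipgetbi) repeat the first consonant+vowel as a prefix.
The other patterns: stems ending in -w add -ob; stems ending in -f add the prefix mi-; stems ending in -e insert -ez- after the first vowel.
So nudi → nunudi.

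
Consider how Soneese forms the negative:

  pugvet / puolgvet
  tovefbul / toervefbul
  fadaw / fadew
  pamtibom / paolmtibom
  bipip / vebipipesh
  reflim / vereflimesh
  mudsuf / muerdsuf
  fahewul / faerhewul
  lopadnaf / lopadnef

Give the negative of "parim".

veparimesh

mudsuf and lopadnaf both end in -f yet inflect differently (muerdsuf, lopadnef), so the final letter is not what conditions the rule; the last vowel is.
"parim" has last vowel 'i'. The stems whose last vowel is 'i' (reflim → vereflimesh, bipip → vebipipesh) add ve- … -esh around the stem.
So parim → veparimesh.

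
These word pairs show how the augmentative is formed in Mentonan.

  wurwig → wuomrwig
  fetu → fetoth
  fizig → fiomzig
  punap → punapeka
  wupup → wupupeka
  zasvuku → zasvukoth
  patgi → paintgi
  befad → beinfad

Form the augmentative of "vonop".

vonopeka

"vonop" ends in -p. The stems ending in -p (wupup → wupupeka, punap → punapeka) add -eka.
The other patterns: stems ending in -u drop the final letter and add -oth; stems ending in -g insert -om- after the first vowel; stems ending in -d or -i insert -in- after the first vowel.
So vonop → vonopeka.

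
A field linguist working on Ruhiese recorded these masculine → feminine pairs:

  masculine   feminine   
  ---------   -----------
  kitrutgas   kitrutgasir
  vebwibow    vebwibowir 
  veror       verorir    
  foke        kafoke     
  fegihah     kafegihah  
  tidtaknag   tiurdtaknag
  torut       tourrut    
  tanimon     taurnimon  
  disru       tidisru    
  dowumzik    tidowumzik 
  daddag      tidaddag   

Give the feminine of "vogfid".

vogfidir

tidtaknag and daddag both end in -g yet inflect differently (tiurdtaknag, tidaddag), so the final letter is not what conditions the rule; the first letter is.
"vogfid" begins with v-. The stems beginning with v- (vebwibow → vebwibowir, veror → verorir) add -ir.
The other patterns: stems beginning with f- add the prefix ka-; stems beginning with t- insert -ur- after the first vowel; stems beginning with d- add the prefix ti-.
So vogfid → vogfidir.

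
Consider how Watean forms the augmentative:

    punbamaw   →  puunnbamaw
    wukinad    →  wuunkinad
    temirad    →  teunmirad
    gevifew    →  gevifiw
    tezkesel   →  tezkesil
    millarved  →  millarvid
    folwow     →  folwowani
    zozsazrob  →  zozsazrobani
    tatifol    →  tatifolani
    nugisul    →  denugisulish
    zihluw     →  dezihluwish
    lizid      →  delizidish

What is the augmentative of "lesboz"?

lesbozani

punbamaw and gevifew both end in -w yet inflect differently (puunnbamaw, gevifiw), so the final letter is not what conditions the rule; the last vowel is.
"lesboz" has last vowel 'o'. The stems whose last vowel is 'o' (folwow → folwowani, zozsazrob → zozsazrobani, tatifol → tatifolani) add -ani.
So lesboz → lesbozani.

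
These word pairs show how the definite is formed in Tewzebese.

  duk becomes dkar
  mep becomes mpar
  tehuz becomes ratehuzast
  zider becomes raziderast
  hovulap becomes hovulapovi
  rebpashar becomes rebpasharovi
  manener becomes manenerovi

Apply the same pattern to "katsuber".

katsuberovi

mep and hovulap both end in -p yet inflect differently (mpar, hovulapovi), so the final letter is not what conditions the rule; the number of vowels is.
"katsuber" has 3 vowels. The stems with 3 vowels (hovulap → hovulapovi, rebpashar → rebpasharovi, manener → manenerovi) add -ovi.
So katsuber → katsuberovi.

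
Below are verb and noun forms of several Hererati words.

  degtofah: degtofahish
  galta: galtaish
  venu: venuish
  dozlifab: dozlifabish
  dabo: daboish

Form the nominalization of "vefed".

Every pair shown (degtofah → degtofahish, galta → galtaish, venu → venuish, …) follows the same rule: add -ish.
So vefed → vefedish.

vefedish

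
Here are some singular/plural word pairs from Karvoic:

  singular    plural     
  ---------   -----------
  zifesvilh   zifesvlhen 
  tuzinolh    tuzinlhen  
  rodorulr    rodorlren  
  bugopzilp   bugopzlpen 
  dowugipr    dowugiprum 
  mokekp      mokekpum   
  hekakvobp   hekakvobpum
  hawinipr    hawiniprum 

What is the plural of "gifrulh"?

gifrlhen

"gifrulh" has second-to-last letter 'l'. The stems whose second-to-last letter is 'l' (zifesvilh → zifesvlhen, tuzinolh → tuzinlhen, rodorulr → rodorlren) delete the last vowel and add -en.
So gifrulh → gifrlhen.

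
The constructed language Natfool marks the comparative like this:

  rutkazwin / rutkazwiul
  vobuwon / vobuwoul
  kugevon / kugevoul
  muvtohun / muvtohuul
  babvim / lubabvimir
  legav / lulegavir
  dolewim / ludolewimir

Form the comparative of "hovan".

rutkazwin and babvim both have last vowel 'i' yet inflect differently (rutkazwiul, lubabvimir), so the last vowel is not what conditions the rule; the final letter is.
"hovan" ends in -n. The stems ending in -n (rutkazwin → rutkazwiul, vobuwon → vobuwoul, kugevon → kugevoul) drop the final letter and add -ul.
So hovan → hovaul.

hovaul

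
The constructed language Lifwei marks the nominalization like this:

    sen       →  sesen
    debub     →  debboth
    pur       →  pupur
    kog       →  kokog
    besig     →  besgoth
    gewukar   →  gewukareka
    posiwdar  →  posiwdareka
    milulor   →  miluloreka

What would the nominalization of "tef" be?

kog and besig both end in -g yet inflect differently (kokog, besgoth), so the final letter is not what conditions the rule; the number of vowels is.
"tef" has 1 vowel. The stems with 1 vowel (kog → kokog, pur → pupur, sen → sesen) repeat the first consonant+vowel as a prefix.
The other patterns: stems with 2 vowels delete the last vowel and add -oth; stems with 3 vowels add -eka.
So tef → tetef.

tetef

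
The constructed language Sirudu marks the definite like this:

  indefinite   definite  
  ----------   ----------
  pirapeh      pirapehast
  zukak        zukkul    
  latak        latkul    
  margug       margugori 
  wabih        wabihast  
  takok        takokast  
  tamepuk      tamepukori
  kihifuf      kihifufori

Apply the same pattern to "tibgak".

tibgkul

latak and tamepuk both end in -k yet inflect differently (latkul, tamepukori), so the final letter is not what conditions the rule; the last vowel is.
"tibgak" has last vowel 'a'. The stems whose last vowel is 'a' (latak → latkul, zukak → zukkul) delete the last vowel and add -ul.
So tibgak → tibgkul.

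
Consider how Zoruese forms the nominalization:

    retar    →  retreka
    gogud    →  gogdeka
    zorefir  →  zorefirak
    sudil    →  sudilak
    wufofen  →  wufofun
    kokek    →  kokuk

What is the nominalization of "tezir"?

tezirak

retar and zorefir both end in -r yet inflect differently (retreka, zorefirak), so the final letter is not what conditions the rule; the last vowel is.
"tezir" has last vowel 'i'. The stems whose last vowel is 'i' (zorefir → zorefirak, sudil → sudilak) add -ak.
So tezir → tezirak.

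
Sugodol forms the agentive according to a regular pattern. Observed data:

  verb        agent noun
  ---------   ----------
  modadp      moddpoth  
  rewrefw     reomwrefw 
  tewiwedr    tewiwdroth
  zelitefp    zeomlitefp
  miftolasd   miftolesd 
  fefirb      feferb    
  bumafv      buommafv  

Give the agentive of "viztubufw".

viomztubufw

zelitefp and modadp both end in -p yet inflect differently (zeomlitefp, moddpoth), so the final letter is not what conditions the rule; the second-to-last letter is.
"viztubufw" has second-to-last letter 'f'. The stems whose second-to-last letter is 'f' (bumafv → buommafv, rewrefw → reomwrefw, zelitefp → zeomlitefp) insert -om- after the first vowel.
The other patterns: stems whose second-to-last letter is 'd' delete the last vowel and add -oth; stems whose second-to-last letter is 'r' or 's' change the last vowel to 'e'.
So viztubufw → viomztubufw.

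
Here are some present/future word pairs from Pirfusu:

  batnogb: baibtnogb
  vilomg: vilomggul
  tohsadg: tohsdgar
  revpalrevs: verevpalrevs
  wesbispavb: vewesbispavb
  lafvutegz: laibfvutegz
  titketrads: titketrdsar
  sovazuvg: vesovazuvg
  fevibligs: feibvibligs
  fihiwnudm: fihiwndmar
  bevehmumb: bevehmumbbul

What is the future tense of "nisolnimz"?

titketrads and fevibligs both end in -s yet inflect differently (titketrdsar, feibvibligs), so the final letter is not what conditions the rule; the second-to-last letter is.
"nisolnimz" has second-to-last letter 'm'. The stems whose second-to-last letter is 'm' (bevehmumb → bevehmumbbul, vilomg → vilomggul) double the final consonant and add -ul.
So nisolnimz → nisolnimzzul.

nisolnimzzul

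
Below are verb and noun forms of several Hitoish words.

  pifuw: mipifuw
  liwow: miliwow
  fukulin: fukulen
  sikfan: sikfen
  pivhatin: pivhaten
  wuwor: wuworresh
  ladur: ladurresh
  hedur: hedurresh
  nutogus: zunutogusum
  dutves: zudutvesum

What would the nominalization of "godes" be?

liwow and wuwor both have last vowel 'o' yet inflect differently (miliwow, wuworresh), so the last vowel is not what conditions the rule; the final letter is.
"godes" ends in -s. The stems ending in -s (nutogus → zunutogusum, dutves → zudutvesum) add zu- … -um around the stem.
The other patterns: stems ending in -w add the prefix mi-; stems ending in -n change the last vowel to 'e'; stems ending in -r double the final consonant and add -esh.
So godes → zugodesum.

zugodesum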